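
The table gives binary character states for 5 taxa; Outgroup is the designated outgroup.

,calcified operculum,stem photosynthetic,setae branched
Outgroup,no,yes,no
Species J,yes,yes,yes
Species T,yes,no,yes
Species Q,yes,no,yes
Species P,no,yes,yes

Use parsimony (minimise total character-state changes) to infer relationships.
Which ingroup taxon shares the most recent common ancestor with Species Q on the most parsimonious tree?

Character polarity is set by the outgroup: the derived state is whichever differs from the outgroup's state, so for stem photosynthetic the derived state is 'no', and for the remaining characters it is 'yes'.
Only Species J, Species Q, and Species T show the derived state 'yes' for calcified operculum, supporting them as a clade.
stem photosynthetic: derived state 'no' in Species Q and Species T only — synapomorphy for {Species Q, Species T}.
All ingroup taxa share the derived state 'yes' for setae branched; it defines the ingroup but does not resolve relationships within it.
Most parsimonious ingroup topology: ((Species J,(Species T,Species Q)),Species P).
Species Q and Species T form a cherry on this tree, so they are sister taxa.

Species T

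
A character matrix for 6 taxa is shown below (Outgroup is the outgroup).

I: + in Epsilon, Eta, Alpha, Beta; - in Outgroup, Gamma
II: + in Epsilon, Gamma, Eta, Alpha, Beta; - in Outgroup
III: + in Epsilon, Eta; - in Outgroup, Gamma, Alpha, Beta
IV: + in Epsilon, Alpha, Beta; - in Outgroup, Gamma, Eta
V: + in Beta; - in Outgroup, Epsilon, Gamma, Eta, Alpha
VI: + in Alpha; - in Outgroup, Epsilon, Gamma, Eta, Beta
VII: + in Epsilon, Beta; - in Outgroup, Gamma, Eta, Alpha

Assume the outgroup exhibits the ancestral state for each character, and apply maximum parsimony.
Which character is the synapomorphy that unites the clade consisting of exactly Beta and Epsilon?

VII

The outgroup has state '-' for every character, so '+' is the derived state throughout.
I: derived state '+' in Alpha, Beta, Epsilon, and Eta only — synapomorphy for {Alpha, Beta, Epsilon, Eta}.
II (derived state '+') is shared by all ingroup taxa — unites the whole ingroup.
III groups Epsilon and Eta, which is incompatible with the clades supported by the remaining characters; treating it as convergent (homoplasy) costs fewer steps than any alternative tree.
Only Alpha, Beta, and Epsilon show the derived state '+' for IV, supporting them as a clade.
V: derived state '+' in Beta only — an autapomorphy, so it tells us nothing about relationships among taxa.
VI: derived state '+' in Alpha only — an autapomorphy, so it tells us nothing about relationships among taxa.
VII (derived state '+') is shared by Beta and Epsilon — a synapomorphy uniting that clade.
Most parsimonious ingroup topology: ((((Epsilon,Beta),Alpha),Eta),Gamma).
The clade {Beta, Epsilon} is supported by VII: its derived state '+' occurs in exactly those taxa and in no other taxon (including the outgroup).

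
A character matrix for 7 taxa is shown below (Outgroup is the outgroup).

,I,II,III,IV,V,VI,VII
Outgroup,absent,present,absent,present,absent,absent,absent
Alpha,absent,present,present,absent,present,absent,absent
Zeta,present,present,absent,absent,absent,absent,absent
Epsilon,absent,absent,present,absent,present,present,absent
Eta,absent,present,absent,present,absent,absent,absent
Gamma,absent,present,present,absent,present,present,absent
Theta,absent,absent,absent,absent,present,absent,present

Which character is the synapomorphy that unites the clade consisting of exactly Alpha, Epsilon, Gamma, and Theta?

Character polarity is set by the outgroup: the derived state is whichever differs from the outgroup's state, so for II, IV the derived state is 'absent', and for the remaining characters it is 'present'.
I (derived state 'present') is unique to Zeta (autapomorphy; uninformative for grouping).
II groups Epsilon and Theta, which is incompatible with the clades supported by the remaining characters; treating it as convergent (homoplasy) costs fewer steps than any alternative tree.
III: derived state 'present' in Alpha, Epsilon, and Gamma only — synapomorphy for {Alpha, Epsilon, Gamma}.
Only Alpha, Epsilon, Gamma, Theta, and Zeta show the derived state 'absent' for IV, supporting them as a clade.
V (derived state 'present') is shared by Alpha, Epsilon, Gamma, and Theta — a synapomorphy uniting that clade.
Only Epsilon and Gamma show the derived state 'present' for VI, supporting them as a clade.
VII (derived state 'present') is unique to Theta (autapomorphy; uninformative for grouping).
Most parsimonious ingroup topology: ((((Alpha,(Epsilon,Gamma)),Theta),Zeta),Eta).
The clade {Alpha, Epsilon, Gamma, Theta} is supported by V: its derived state 'present' occurs in exactly those taxa and in no other taxon (including the outgroup).

V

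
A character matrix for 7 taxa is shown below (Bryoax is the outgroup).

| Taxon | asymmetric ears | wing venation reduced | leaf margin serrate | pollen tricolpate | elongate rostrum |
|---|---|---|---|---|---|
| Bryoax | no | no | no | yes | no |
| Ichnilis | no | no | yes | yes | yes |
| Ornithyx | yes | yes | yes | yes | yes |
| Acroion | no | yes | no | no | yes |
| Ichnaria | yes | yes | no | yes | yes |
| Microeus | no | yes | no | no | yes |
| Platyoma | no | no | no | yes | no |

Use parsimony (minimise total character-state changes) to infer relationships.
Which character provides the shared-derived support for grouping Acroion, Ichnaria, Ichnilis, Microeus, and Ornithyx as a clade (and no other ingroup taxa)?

Character polarity is set by the outgroup: the derived state is whichever differs from the outgroup's state, so for pollen tricolpate the derived state is 'no', and for the remaining characters it is 'yes'.
Only Ichnaria and Ornithyx show the derived state 'yes' for asymmetric ears, supporting them as a clade.
Only Acroion, Ichnaria, Microeus, and Ornithyx show the derived state 'yes' for wing venation reduced, supporting them as a clade.
leaf margin serrate (state 'yes') occurs in Ichnilis and Ornithyx but conflicts with the nesting implied by the other characters — most parsimoniously interpreted as homoplasy.
pollen tricolpate: derived state 'no' in Acroion and Microeus only — synapomorphy for {Acroion, Microeus}.
Only Acroion, Ichnaria, Ichnilis, Microeus, and Ornithyx show the derived state 'yes' for elongate rostrum, supporting them as a clade.
Most parsimonious ingroup topology: ((Ichnilis,((Ornithyx,Ichnaria),(Acroion,Microeus))),Platyoma).
The clade {Acroion, Ichnaria, Ichnilis, Microeus, Ornithyx} is supported by elongate rostrum: its derived state 'yes' occurs in exactly those taxa and in no other taxon (including the outgroup).

elongate rostrum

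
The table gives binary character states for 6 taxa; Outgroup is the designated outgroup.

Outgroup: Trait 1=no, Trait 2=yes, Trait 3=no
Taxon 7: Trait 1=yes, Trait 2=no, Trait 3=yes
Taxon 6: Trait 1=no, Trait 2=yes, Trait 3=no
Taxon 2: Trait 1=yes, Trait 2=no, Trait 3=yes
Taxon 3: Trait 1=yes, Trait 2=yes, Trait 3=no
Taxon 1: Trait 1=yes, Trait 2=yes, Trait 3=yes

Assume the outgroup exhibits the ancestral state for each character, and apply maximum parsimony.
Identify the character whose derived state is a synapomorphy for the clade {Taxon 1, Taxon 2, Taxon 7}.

Trait 3

Character polarity is set by the outgroup: the derived state is whichever differs from the outgroup's state, so for Trait 2 the derived state is 'no', and for the remaining characters it is 'yes'.
Only Taxon 1, Taxon 2, Taxon 3, and Taxon 7 show the derived state 'yes' for Trait 1, supporting them as a clade.
Trait 2: derived state 'no' in Taxon 2 and Taxon 7 only — synapomorphy for {Taxon 2, Taxon 7}.
Trait 3: derived state 'yes' in Taxon 1, Taxon 2, and Taxon 7 only — synapomorphy for {Taxon 1, Taxon 2, Taxon 7}.
Most parsimonious ingroup topology: ((((Taxon 7,Taxon 2),Taxon 1),Taxon 3),Taxon 6).
The clade {Taxon 1, Taxon 2, Taxon 7} is supported by Trait 3: its derived state 'yes' occurs in exactly those taxa and in no other taxon (including the outgroup).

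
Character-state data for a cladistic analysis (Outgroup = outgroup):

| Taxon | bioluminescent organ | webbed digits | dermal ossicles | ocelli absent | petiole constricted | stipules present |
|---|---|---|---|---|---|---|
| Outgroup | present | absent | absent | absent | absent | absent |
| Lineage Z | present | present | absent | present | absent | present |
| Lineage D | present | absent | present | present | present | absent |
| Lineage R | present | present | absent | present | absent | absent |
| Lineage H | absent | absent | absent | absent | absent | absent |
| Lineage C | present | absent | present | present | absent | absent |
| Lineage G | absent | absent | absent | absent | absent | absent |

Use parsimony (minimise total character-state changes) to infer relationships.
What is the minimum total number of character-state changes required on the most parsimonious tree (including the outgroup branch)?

6

Character polarity is set by the outgroup: the derived state is whichever differs from the outgroup's state, so for bioluminescent organ the derived state is 'absent', and for the remaining characters it is 'present'.
bioluminescent organ (derived state 'absent') is shared by Lineage G and Lineage H — a synapomorphy uniting that clade.
webbed digits: derived state 'present' in Lineage R and Lineage Z only — synapomorphy for {Lineage R, Lineage Z}.
dermal ossicles (derived state 'present') is shared by Lineage C and Lineage D — a synapomorphy uniting that clade.
ocelli absent (derived state 'present') is shared by Lineage C, Lineage D, Lineage R, and Lineage Z — a synapomorphy uniting that clade.
petiole constricted: derived state 'present' in Lineage D only — an autapomorphy, so it tells us nothing about relationships among taxa.
stipules present: derived state 'present' in Lineage Z only — an autapomorphy, so it tells us nothing about relationships among taxa.
Most parsimonious ingroup topology: (((Lineage Z,Lineage R),(Lineage D,Lineage C)),(Lineage H,Lineage G)).
Changes per character on this tree: bioluminescent organ: 1; webbed digits: 1; dermal ossicles: 1; ocelli absent: 1; petiole constricted: 1; stipules present: 1.
Total = 6.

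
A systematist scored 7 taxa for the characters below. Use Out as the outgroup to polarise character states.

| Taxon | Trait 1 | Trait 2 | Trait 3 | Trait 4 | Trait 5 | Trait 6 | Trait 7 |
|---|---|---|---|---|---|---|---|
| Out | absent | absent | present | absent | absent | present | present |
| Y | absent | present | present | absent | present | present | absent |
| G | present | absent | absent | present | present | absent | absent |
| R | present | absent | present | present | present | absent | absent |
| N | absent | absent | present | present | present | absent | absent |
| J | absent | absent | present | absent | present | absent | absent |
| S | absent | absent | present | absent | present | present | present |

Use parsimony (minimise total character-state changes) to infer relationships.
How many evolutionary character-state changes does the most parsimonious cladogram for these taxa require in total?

7

Character polarity is set by the outgroup: the derived state is whichever differs from the outgroup's state, so for Trait 3, Trait 6, Trait 7 the derived state is 'absent', and for the remaining characters it is 'present'.
Trait 1: derived state 'present' in G and R only — synapomorphy for {G, R}.
Trait 2 (derived state 'present') is unique to Y (autapomorphy; uninformative for grouping).
Trait 3: derived state 'absent' in G only — an autapomorphy, so it tells us nothing about relationships among taxa.
Trait 4: derived state 'present' in G, N, and R only — synapomorphy for {G, N, R}.
Trait 5 (derived state 'present') is shared by all ingroup taxa — unites the whole ingroup.
Only G, J, N, and R show the derived state 'absent' for Trait 6, supporting them as a clade.
Only G, J, N, R, and Y show the derived state 'absent' for Trait 7, supporting them as a clade.
Most parsimonious ingroup topology: ((((N,(R,G)),J),Y),S).
Changes per character on this tree: Trait 1: 1; Trait 2: 1; Trait 3: 1; Trait 4: 1; Trait 5: 1; Trait 6: 1; Trait 7: 1.
Total = 7.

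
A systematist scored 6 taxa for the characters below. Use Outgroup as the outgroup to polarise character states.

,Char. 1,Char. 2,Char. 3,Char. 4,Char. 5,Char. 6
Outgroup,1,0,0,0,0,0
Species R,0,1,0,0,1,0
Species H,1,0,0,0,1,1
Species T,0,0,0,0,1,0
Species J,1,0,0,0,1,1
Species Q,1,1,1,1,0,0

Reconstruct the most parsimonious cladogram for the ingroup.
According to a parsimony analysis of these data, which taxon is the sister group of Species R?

Character polarity is set by the outgroup: the derived state is whichever differs from the outgroup's state, so for Char. 1 the derived state is '0', and for the remaining characters it is '1'.
Char. 1: derived state '0' in Species R and Species T only — synapomorphy for {Species R, Species T}.
Char. 2 groups Species Q and Species R, which is incompatible with the clades supported by the remaining characters; treating it as convergent (homoplasy) costs fewer steps than any alternative tree.
Char. 3 (derived state '1') is unique to Species Q (autapomorphy; uninformative for grouping).
Char. 4: derived state '1' in Species Q only — an autapomorphy, so it tells us nothing about relationships among taxa.
Char. 5: derived state '1' in Species H, Species J, Species R, and Species T only — synapomorphy for {Species H, Species J, Species R, Species T}.
Only Species H and Species J show the derived state '1' for Char. 6, supporting them as a clade.
Most parsimonious ingroup topology: (((Species R,Species T),(Species H,Species J)),Species Q).
Species R and Species T form a cherry on this tree, so they are sister taxa.

Species T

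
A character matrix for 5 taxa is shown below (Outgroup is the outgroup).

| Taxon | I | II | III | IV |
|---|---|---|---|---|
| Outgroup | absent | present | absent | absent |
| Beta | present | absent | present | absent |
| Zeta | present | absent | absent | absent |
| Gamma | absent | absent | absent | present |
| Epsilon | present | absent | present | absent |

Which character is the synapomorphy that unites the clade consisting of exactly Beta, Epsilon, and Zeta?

I

Character polarity is set by the outgroup: the derived state is whichever differs from the outgroup's state, so for II the derived state is 'absent', and for the remaining characters it is 'present'.
I: derived state 'present' in Beta, Epsilon, and Zeta only — synapomorphy for {Beta, Epsilon, Zeta}.
All ingroup taxa share the derived state 'absent' for II; it defines the ingroup but does not resolve relationships within it.
III: derived state 'present' in Beta and Epsilon only — synapomorphy for {Beta, Epsilon}.
IV (derived state 'present') is unique to Gamma (autapomorphy; uninformative for grouping).
Most parsimonious ingroup topology: (((Beta,Epsilon),Zeta),Gamma).
The clade {Beta, Epsilon, Zeta} is supported by I: its derived state 'present' occurs in exactly those taxa and in no other taxon (including the outgroup).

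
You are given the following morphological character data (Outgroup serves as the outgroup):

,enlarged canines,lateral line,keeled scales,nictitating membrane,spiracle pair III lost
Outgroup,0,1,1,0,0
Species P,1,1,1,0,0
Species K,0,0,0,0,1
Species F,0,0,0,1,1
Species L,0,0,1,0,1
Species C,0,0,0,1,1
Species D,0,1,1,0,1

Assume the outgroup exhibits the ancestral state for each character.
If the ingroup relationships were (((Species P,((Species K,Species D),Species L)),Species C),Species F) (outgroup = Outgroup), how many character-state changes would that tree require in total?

Map each character onto (((Species P,((Species K,Species D),Species L)),Species C),Species F) (rooted by Outgroup) and count the minimum state changes it requires (Fitch parsimony):
enlarged canines: 1; lateral line: 3; keeled scales: 3; nictitating membrane: 2; spiracle pair III lost: 2.
Total tree length = 11.

11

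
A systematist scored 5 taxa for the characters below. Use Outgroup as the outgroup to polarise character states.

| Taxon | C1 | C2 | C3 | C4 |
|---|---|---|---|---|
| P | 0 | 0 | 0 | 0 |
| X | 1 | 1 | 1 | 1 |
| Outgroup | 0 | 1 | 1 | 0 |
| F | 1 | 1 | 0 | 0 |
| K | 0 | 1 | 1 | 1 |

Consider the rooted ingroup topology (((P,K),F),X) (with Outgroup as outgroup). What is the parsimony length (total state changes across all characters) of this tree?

Map each character onto (((P,K),F),X) (rooted by Outgroup) and count the minimum state changes it requires (Fitch parsimony):
C1: 2; C2: 1; C3: 2; C4: 2.
Total tree length = 7.

7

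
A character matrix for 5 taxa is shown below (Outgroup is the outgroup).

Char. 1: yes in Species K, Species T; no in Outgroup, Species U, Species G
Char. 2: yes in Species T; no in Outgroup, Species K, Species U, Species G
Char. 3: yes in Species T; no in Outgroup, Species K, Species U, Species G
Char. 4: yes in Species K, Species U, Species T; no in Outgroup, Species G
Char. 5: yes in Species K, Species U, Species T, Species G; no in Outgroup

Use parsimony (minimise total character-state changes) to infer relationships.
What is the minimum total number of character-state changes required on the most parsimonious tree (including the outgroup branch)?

5

The outgroup has state 'no' for every character, so 'yes' is the derived state throughout.
Char. 1: derived state 'yes' in Species K and Species T only — synapomorphy for {Species K, Species T}.
Char. 2: derived state 'yes' in Species T only — an autapomorphy, so it tells us nothing about relationships among taxa.
Char. 3: derived state 'yes' in Species T only — an autapomorphy, so it tells us nothing about relationships among taxa.
Only Species K, Species T, and Species U show the derived state 'yes' for Char. 4, supporting them as a clade.
All ingroup taxa share the derived state 'yes' for Char. 5; it defines the ingroup but does not resolve relationships within it.
Most parsimonious ingroup topology: (((Species K,Species T),Species U),Species G).
Changes per character on this tree: Char. 1: 1; Char. 2: 1; Char. 3: 1; Char. 4: 1; Char. 5: 1.
Total = 5.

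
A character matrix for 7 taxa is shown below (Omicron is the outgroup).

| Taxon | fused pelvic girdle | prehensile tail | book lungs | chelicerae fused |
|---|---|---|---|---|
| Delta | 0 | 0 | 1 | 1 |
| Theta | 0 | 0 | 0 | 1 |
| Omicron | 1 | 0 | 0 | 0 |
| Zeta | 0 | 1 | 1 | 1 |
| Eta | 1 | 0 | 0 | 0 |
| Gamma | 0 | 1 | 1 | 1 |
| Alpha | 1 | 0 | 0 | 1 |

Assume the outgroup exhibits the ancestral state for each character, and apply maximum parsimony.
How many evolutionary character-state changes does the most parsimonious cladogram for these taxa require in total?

4

Character polarity is set by the outgroup: the derived state is whichever differs from the outgroup's state, so for fused pelvic girdle the derived state is '0', and for the remaining characters it is '1'.
fused pelvic girdle: derived state '0' in Delta, Gamma, Theta, and Zeta only — synapomorphy for {Delta, Gamma, Theta, Zeta}.
prehensile tail: derived state '1' in Gamma and Zeta only — synapomorphy for {Gamma, Zeta}.
Only Delta, Gamma, and Zeta show the derived state '1' for book lungs, supporting them as a clade.
chelicerae fused: derived state '1' in Alpha, Delta, Gamma, Theta, and Zeta only — synapomorphy for {Alpha, Delta, Gamma, Theta, Zeta}.
Most parsimonious ingroup topology: (((Theta,((Gamma,Zeta),Delta)),Alpha),Eta).
Changes per character on this tree: fused pelvic girdle: 1; prehensile tail: 1; book lungs: 1; chelicerae fused: 1.
Total = 4.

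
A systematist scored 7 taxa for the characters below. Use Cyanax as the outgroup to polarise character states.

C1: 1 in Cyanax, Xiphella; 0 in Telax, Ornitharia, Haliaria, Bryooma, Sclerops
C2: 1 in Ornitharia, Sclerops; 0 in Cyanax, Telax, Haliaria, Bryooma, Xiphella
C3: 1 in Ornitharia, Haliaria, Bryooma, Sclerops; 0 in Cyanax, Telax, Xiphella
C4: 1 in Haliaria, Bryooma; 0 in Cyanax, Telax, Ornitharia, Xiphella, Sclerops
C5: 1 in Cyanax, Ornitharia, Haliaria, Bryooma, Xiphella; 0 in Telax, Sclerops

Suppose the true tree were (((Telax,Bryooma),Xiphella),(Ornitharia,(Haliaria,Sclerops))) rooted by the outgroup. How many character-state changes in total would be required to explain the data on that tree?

Map each character onto (((Telax,Bryooma),Xiphella),(Ornitharia,(Haliaria,Sclerops))) (rooted by Cyanax) and count the minimum state changes it requires (Fitch parsimony):
C1: 2; C2: 2; C3: 2; C4: 2; C5: 2.
Total tree length = 10.

10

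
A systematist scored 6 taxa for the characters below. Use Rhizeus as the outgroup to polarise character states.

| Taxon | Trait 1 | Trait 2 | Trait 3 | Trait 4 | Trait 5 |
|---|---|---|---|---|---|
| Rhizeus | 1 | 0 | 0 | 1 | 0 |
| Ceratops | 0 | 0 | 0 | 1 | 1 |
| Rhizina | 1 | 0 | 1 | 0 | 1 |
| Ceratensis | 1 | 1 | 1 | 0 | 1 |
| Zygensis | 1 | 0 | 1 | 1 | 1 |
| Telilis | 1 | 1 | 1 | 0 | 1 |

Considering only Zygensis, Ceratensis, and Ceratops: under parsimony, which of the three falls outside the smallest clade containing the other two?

Character polarity is set by the outgroup: the derived state is whichever differs from the outgroup's state, so for Trait 1, Trait 4 the derived state is '0', and for the remaining characters it is '1'.
Trait 1: derived state '0' in Ceratops only — an autapomorphy, so it tells us nothing about relationships among taxa.
Only Ceratensis and Telilis show the derived state '1' for Trait 2, supporting them as a clade.
Only Ceratensis, Rhizina, Telilis, and Zygensis show the derived state '1' for Trait 3, supporting them as a clade.
Only Ceratensis, Rhizina, and Telilis show the derived state '0' for Trait 4, supporting them as a clade.
All ingroup taxa share the derived state '1' for Trait 5; it defines the ingroup but does not resolve relationships within it.
Most parsimonious ingroup topology: (Ceratops,((Rhizina,(Ceratensis,Telilis)),Zygensis)).
Ceratensis and Zygensis share a more recent common ancestor with each other than either does with Ceratops, so Ceratops is the least closely related of the three.

Ceratops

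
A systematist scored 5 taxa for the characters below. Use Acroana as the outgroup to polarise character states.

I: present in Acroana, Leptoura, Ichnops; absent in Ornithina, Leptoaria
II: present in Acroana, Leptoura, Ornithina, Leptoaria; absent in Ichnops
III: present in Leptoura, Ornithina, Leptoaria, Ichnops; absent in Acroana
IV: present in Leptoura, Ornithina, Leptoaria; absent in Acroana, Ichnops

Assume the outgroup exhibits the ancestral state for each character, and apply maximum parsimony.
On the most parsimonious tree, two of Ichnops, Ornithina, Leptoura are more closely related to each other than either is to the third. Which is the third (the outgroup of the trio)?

Ichnops

Character polarity is set by the outgroup: the derived state is whichever differs from the outgroup's state, so for I, II the derived state is 'absent', and for the remaining characters it is 'present'.
Only Leptoaria and Ornithina show the derived state 'absent' for I, supporting them as a clade.
II (derived state 'absent') is unique to Ichnops (autapomorphy; uninformative for grouping).
All ingroup taxa share the derived state 'present' for III; it defines the ingroup but does not resolve relationships within it.
IV (derived state 'present') is shared by Leptoaria, Leptoura, and Ornithina — a synapomorphy uniting that clade.
Most parsimonious ingroup topology: ((Leptoura,(Ornithina,Leptoaria)),Ichnops).
Leptoura and Ornithina share a more recent common ancestor with each other than either does with Ichnops, so Ichnops is the least closely related of the three.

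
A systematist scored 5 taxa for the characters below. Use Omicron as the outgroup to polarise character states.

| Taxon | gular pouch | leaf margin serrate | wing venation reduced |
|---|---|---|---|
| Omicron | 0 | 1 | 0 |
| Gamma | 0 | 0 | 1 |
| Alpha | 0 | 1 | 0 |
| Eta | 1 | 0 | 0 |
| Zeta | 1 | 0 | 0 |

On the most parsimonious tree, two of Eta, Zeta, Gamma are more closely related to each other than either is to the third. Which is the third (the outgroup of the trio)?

Gamma

Character polarity is set by the outgroup: the derived state is whichever differs from the outgroup's state, so for leaf margin serrate the derived state is '0', and for the remaining characters it is '1'.
gular pouch: derived state '1' in Eta and Zeta only — synapomorphy for {Eta, Zeta}.
leaf margin serrate (derived state '0') is shared by Eta, Gamma, and Zeta — a synapomorphy uniting that clade.
wing venation reduced (derived state '1') is unique to Gamma (autapomorphy; uninformative for grouping).
Most parsimonious ingroup topology: ((Gamma,(Eta,Zeta)),Alpha).
Eta and Zeta share a more recent common ancestor with each other than either does with Gamma, so Gamma is the least closely related of the three.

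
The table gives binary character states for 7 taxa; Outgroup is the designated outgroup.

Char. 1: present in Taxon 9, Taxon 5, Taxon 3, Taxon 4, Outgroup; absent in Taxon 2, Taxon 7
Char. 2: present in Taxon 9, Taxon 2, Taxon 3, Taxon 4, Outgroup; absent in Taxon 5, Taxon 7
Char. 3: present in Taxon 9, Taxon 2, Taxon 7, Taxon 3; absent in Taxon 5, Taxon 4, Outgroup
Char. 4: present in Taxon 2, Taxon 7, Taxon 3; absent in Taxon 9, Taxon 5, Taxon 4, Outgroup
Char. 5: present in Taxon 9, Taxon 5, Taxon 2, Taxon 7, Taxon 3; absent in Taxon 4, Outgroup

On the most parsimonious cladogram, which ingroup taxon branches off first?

Character polarity is set by the outgroup: the derived state is whichever differs from the outgroup's state, so for Char. 1, Char. 2 the derived state is 'absent', and for the remaining characters it is 'present'.
Only Taxon 2 and Taxon 7 show the derived state 'absent' for Char. 1, supporting them as a clade.
Char. 2 groups Taxon 5 and Taxon 7, which is incompatible with the clades supported by the remaining characters; treating it as convergent (homoplasy) costs fewer steps than any alternative tree.
Only Taxon 2, Taxon 3, Taxon 7, and Taxon 9 show the derived state 'present' for Char. 3, supporting them as a clade.
Char. 4 (derived state 'present') is shared by Taxon 2, Taxon 3, and Taxon 7 — a synapomorphy uniting that clade.
Char. 5: derived state 'present' in Taxon 2, Taxon 3, Taxon 5, Taxon 7, and Taxon 9 only — synapomorphy for {Taxon 2, Taxon 3, Taxon 5, Taxon 7, Taxon 9}.
Most parsimonious ingroup topology: (((((Taxon 2,Taxon 7),Taxon 3),Taxon 9),Taxon 5),Taxon 4).
Taxon 4 is sister to the clade containing all other ingroup taxa, so it is the earliest-diverging (most basal) ingroup lineage.

Taxon 4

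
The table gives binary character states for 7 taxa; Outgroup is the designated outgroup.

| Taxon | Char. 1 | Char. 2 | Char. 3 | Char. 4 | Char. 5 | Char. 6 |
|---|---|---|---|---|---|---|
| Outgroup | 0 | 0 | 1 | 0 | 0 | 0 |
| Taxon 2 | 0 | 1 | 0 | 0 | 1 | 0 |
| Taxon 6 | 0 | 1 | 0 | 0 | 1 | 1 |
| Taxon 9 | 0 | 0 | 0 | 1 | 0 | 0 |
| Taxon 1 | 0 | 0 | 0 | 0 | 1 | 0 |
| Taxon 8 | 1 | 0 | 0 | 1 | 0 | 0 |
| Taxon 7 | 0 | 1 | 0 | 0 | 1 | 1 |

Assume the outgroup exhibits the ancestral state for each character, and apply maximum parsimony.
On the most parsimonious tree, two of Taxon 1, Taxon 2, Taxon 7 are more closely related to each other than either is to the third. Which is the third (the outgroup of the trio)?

Taxon 1

Character polarity is set by the outgroup: the derived state is whichever differs from the outgroup's state, so for Char. 3 the derived state is '0', and for the remaining characters it is '1'.
Char. 1 (derived state '1') is unique to Taxon 8 (autapomorphy; uninformative for grouping).
Char. 2: derived state '1' in Taxon 2, Taxon 6, and Taxon 7 only — synapomorphy for {Taxon 2, Taxon 6, Taxon 7}.
Char. 3 (derived state '0') is shared by all ingroup taxa — unites the whole ingroup.
Char. 4 (derived state '1') is shared by Taxon 8 and Taxon 9 — a synapomorphy uniting that clade.
Char. 5: derived state '1' in Taxon 1, Taxon 2, Taxon 6, and Taxon 7 only — synapomorphy for {Taxon 1, Taxon 2, Taxon 6, Taxon 7}.
Only Taxon 6 and Taxon 7 show the derived state '1' for Char. 6, supporting them as a clade.
Most parsimonious ingroup topology: (((Taxon 2,(Taxon 6,Taxon 7)),Taxon 1),(Taxon 9,Taxon 8)).
Taxon 2 and Taxon 7 share a more recent common ancestor with each other than either does with Taxon 1, so Taxon 1 is the least closely related of the three.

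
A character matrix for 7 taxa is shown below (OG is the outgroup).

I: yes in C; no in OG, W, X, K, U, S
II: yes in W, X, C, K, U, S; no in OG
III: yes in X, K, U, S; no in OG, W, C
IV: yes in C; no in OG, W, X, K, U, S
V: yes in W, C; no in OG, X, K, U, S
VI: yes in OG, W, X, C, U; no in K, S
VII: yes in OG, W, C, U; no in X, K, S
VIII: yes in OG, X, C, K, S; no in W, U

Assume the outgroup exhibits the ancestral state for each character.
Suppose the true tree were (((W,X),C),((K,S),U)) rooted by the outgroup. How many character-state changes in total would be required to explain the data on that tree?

Map each character onto (((W,X),C),((K,S),U)) (rooted by OG) and count the minimum state changes it requires (Fitch parsimony):
I: 1; II: 1; III: 2; IV: 1; V: 2; VI: 1; VII: 2; VIII: 2.
Total tree length = 12.

12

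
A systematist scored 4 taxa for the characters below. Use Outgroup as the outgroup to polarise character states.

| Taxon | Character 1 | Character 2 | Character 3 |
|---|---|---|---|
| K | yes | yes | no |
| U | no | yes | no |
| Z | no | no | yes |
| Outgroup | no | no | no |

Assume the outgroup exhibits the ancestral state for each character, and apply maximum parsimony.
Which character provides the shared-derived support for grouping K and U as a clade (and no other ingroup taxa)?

The outgroup has state 'no' for every character, so 'yes' is the derived state throughout.
Character 1 (derived state 'yes') is unique to K (autapomorphy; uninformative for grouping).
Character 2 (derived state 'yes') is shared by K and U — a synapomorphy uniting that clade.
Character 3 (derived state 'yes') is unique to Z (autapomorphy; uninformative for grouping).
Most parsimonious ingroup topology: ((K,U),Z).
The clade {K, U} is supported by Character 2: its derived state 'yes' occurs in exactly those taxa and in no other taxon (including the outgroup).

Character 2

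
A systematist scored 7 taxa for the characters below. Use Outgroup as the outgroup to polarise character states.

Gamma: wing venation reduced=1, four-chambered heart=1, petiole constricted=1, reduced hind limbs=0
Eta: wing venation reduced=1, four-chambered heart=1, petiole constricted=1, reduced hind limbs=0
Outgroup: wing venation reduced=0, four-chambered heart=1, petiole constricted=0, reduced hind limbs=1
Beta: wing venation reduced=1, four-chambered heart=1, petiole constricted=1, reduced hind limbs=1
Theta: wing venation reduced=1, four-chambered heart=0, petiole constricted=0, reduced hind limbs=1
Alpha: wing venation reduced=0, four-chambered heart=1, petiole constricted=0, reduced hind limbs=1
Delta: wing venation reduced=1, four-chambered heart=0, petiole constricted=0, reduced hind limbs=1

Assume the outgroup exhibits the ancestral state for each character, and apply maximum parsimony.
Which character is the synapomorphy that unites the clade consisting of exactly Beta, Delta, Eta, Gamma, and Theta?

wing venation reduced

Character polarity is set by the outgroup: the derived state is whichever differs from the outgroup's state, so for four-chambered heart, reduced hind limbs the derived state is '0', and for the remaining characters it is '1'.
Only Beta, Delta, Eta, Gamma, and Theta show the derived state '1' for wing venation reduced, supporting them as a clade.
four-chambered heart (derived state '0') is shared by Delta and Theta — a synapomorphy uniting that clade.
petiole constricted: derived state '1' in Beta, Eta, and Gamma only — synapomorphy for {Beta, Eta, Gamma}.
reduced hind limbs: derived state '0' in Eta and Gamma only — synapomorphy for {Eta, Gamma}.
Most parsimonious ingroup topology: (((Theta,Delta),((Eta,Gamma),Beta)),Alpha).
The clade {Beta, Delta, Eta, Gamma, Theta} is supported by wing venation reduced: its derived state '1' occurs in exactly those taxa and in no other taxon (including the outgroup).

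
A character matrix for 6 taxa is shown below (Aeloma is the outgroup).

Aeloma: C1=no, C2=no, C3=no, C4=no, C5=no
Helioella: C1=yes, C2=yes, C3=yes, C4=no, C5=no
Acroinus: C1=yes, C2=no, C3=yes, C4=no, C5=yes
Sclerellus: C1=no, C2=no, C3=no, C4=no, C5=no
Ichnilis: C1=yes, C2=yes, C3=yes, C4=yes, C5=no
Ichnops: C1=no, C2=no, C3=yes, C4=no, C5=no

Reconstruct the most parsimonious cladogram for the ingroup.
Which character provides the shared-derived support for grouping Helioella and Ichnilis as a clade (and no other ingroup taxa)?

C2

The outgroup has state 'no' for every character, so 'yes' is the derived state throughout.
C1: derived state 'yes' in Acroinus, Helioella, and Ichnilis only — synapomorphy for {Acroinus, Helioella, Ichnilis}.
C2 (derived state 'yes') is shared by Helioella and Ichnilis — a synapomorphy uniting that clade.
Only Acroinus, Helioella, Ichnilis, and Ichnops show the derived state 'yes' for C3, supporting them as a clade.
C4 (derived state 'yes') is unique to Ichnilis (autapomorphy; uninformative for grouping).
C5: derived state 'yes' in Acroinus only — an autapomorphy, so it tells us nothing about relationships among taxa.
Most parsimonious ingroup topology: ((((Helioella,Ichnilis),Acroinus),Ichnops),Sclerellus).
The clade {Helioella, Ichnilis} is supported by C2: its derived state 'yes' occurs in exactly those taxa and in no other taxon (including the outgroup).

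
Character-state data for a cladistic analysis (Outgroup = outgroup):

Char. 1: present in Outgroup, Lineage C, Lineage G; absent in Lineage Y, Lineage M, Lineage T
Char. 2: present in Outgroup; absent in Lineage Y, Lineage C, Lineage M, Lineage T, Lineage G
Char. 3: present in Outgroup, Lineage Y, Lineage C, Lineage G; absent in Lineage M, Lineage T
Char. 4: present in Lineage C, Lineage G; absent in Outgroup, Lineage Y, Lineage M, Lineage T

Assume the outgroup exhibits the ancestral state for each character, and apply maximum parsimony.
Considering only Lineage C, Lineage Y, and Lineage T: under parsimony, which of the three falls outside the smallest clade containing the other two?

Lineage C

Character polarity is set by the outgroup: the derived state is whichever differs from the outgroup's state, so for Char. 1, Char. 2, Char. 3 the derived state is 'absent', and for the remaining characters it is 'present'.
Only Lineage M, Lineage T, and Lineage Y show the derived state 'absent' for Char. 1, supporting them as a clade.
Char. 2 (derived state 'absent') is shared by all ingroup taxa — unites the whole ingroup.
Char. 3: derived state 'absent' in Lineage M and Lineage T only — synapomorphy for {Lineage M, Lineage T}.
Char. 4 (derived state 'present') is shared by Lineage C and Lineage G — a synapomorphy uniting that clade.
Most parsimonious ingroup topology: ((Lineage Y,(Lineage M,Lineage T)),(Lineage C,Lineage G)).
Lineage T and Lineage Y share a more recent common ancestor with each other than either does with Lineage C, so Lineage C is the least closely related of the three.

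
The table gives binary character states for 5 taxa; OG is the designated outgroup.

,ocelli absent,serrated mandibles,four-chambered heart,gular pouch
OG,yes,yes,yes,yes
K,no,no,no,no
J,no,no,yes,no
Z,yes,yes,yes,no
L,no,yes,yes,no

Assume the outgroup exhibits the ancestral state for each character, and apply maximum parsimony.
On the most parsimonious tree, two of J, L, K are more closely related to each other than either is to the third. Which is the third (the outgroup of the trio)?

L

The outgroup has state 'yes' for every character, so 'no' is the derived state throughout.
ocelli absent: derived state 'no' in J, K, and L only — synapomorphy for {J, K, L}.
serrated mandibles (derived state 'no') is shared by J and K — a synapomorphy uniting that clade.
four-chambered heart: derived state 'no' in K only — an autapomorphy, so it tells us nothing about relationships among taxa.
gular pouch (derived state 'no') is shared by all ingroup taxa — unites the whole ingroup.
Most parsimonious ingroup topology: (((K,J),L),Z).
J and K share a more recent common ancestor with each other than either does with L, so L is the least closely related of the three.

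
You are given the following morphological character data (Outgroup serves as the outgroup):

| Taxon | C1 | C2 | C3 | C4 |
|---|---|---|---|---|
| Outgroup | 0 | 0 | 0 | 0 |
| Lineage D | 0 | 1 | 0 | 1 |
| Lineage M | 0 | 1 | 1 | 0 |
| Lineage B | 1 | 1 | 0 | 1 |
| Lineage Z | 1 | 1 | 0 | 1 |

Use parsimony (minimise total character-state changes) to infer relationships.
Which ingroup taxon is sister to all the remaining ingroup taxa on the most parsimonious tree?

Lineage M

The outgroup has state '0' for every character, so '1' is the derived state throughout.
Only Lineage B and Lineage Z show the derived state '1' for C1, supporting them as a clade.
All ingroup taxa share the derived state '1' for C2; it defines the ingroup but does not resolve relationships within it.
C3 (derived state '1') is unique to Lineage M (autapomorphy; uninformative for grouping).
C4 (derived state '1') is shared by Lineage B, Lineage D, and Lineage Z — a synapomorphy uniting that clade.
Most parsimonious ingroup topology: (Lineage M,((Lineage Z,Lineage B),Lineage D)).
Lineage M is sister to the clade containing all other ingroup taxa, so it is the earliest-diverging (most basal) ingroup lineage.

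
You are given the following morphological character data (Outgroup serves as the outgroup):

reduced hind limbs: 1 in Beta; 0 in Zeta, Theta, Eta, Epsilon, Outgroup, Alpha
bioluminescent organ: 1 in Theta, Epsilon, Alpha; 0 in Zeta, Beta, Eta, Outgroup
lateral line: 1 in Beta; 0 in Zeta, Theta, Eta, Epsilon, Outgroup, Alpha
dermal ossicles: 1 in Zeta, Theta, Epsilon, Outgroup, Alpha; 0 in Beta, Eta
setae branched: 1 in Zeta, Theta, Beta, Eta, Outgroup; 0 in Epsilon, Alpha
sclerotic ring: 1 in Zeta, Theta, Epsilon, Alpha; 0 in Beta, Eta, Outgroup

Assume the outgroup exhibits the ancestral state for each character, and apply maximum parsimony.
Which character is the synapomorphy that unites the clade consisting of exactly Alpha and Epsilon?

setae branched

Character polarity is set by the outgroup: the derived state is whichever differs from the outgroup's state, so for dermal ossicles, setae branched the derived state is '0', and for the remaining characters it is '1'.
reduced hind limbs: derived state '1' in Beta only — an autapomorphy, so it tells us nothing about relationships among taxa.
bioluminescent organ (derived state '1') is shared by Alpha, Epsilon, and Theta — a synapomorphy uniting that clade.
lateral line: derived state '1' in Beta only — an autapomorphy, so it tells us nothing about relationships among taxa.
dermal ossicles: derived state '0' in Beta and Eta only — synapomorphy for {Beta, Eta}.
setae branched: derived state '0' in Alpha and Epsilon only — synapomorphy for {Alpha, Epsilon}.
sclerotic ring: derived state '1' in Alpha, Epsilon, Theta, and Zeta only — synapomorphy for {Alpha, Epsilon, Theta, Zeta}.
Most parsimonious ingroup topology: ((Beta,Eta),((Theta,(Epsilon,Alpha)),Zeta)).
The clade {Alpha, Epsilon} is supported by setae branched: its derived state '0' occurs in exactly those taxa and in no other taxon (including the outgroup).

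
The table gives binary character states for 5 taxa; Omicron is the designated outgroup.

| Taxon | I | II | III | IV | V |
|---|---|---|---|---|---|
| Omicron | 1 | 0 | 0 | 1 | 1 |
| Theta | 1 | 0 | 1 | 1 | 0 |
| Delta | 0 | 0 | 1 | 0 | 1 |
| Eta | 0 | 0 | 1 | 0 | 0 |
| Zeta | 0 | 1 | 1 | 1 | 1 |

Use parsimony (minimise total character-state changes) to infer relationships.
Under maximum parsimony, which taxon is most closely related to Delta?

Character polarity is set by the outgroup: the derived state is whichever differs from the outgroup's state, so for I, IV, V the derived state is '0', and for the remaining characters it is '1'.
I: derived state '0' in Delta, Eta, and Zeta only — synapomorphy for {Delta, Eta, Zeta}.
II: derived state '1' in Zeta only — an autapomorphy, so it tells us nothing about relationships among taxa.
All ingroup taxa share the derived state '1' for III; it defines the ingroup but does not resolve relationships within it.
Only Delta and Eta show the derived state '0' for IV, supporting them as a clade.
V (state '0') occurs in Eta and Theta but conflicts with the nesting implied by the other characters — most parsimoniously interpreted as homoplasy.
Most parsimonious ingroup topology: (Theta,((Delta,Eta),Zeta)).
Delta and Eta form a cherry on this tree, so they are sister taxa.

Eta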